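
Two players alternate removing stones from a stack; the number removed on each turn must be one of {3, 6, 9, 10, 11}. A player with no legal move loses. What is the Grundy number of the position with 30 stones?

n :  0  1  2  3  4  5  6  7  8  9 10 11 12 13 14 15 16 17 18 19 20 21 22 23 24 25 26 27 28 29 30
G :  0  0  0  1  1  1  2  2  2  3  3  3  4  4  0  0  0  1  1  1  2  2  2  3  3  3  4  4  0  0  0

0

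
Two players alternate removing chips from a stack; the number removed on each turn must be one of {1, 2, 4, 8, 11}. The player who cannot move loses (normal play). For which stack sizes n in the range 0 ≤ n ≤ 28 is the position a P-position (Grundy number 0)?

0, 3, 6, 9, 12, 15, 18, 21, 24, 27

n :  0  1  2  3  4  5  6  7  8  9 10 11 12 13 14 15 16 17 18 19 20 21 22 23 24 25 26 27 28
G :  0  1  2  0  1  2  0  1  2  0  1  2  0  1  2  0  1  2  0  1  2  0  1  2  0  1  2  0  1
P-positions are exactly the n with G(n) = 0.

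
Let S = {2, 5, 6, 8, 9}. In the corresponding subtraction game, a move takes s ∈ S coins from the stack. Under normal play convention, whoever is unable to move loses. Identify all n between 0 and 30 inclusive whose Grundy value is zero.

0, 1, 4, 11, 14, 15, 18, 25, 28, 29

n :  0  1  2  3  4  5  6  7  8  9 10 11 12 13 14 15 16 17 18 19 20 21 22 23 24 25 26 27 28 29 30
G :  0  0  1  1  0  2  1  3  2  2  3  0  2  1  0  0  1  1  0  2  1  3  2  2  3  0  2  1  0  0  1
P-positions are exactly the n with G(n) = 0.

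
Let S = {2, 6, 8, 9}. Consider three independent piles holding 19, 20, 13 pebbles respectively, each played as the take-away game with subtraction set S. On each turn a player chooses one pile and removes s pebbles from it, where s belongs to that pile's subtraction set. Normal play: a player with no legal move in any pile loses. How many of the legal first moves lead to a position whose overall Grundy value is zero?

4

All piles use S = {2, 6, 8, 9}:
G(0) = 0
G(1) = mex{} = 0
G(2) = mex{0} = 1
G(3) = mex{0} = 1
G(4) = mex{1} = 0
G(5) = mex{1} = 0
G(6) = mex{0,0} = 1
G(7) = mex{0,0} = 1
G(8) = mex{1,1,0} = 2
G(9) = mex{1,1,0,0} = 2
G(10) = mex{2,0,1,0} = 3
G(11) = mex{2,0,1,1} = 3
G(12) = mex{3,1,0,1} = 2
G(13) = mex{3,1,0,0} = 2
G(14) = mex{2,2,1,0} = 3
G(15) = mex{2,2,1,1} = 0
G(16) = mex{3,3,2,1} = 0
G(17) = mex{0,3,2,2} = 1
G(18) = mex{0,2,3,2} = 1
G(19) = mex{1,2,3,3} = 0
G(20) = mex{1,3,2,3} = 0
Pile A: G(19) = 0.
Pile B: G(20) = 0.
Pile C: G(13) = 2.
Combined Grundy value = 0 ⊕ 0 ⊕ 2 = 2.
A winning move leaves total XOR = 0, i.e. changes one component's Grundy value g to g ⊕ X where X is the current total.
Pile A: need g' = 0⊕2 = 2. Options: 19−2→G=1, 19−6→G=2, 19−8→G=3, 19−9→G=3. Hits: 1.
Pile B: need g' = 0⊕2 = 2. Options: 20−2→G=1, 20−6→G=3, 20−8→G=2, 20−9→G=3. Hits: 1.
Pile C: need g' = 2⊕2 = 0. Options: 13−2→G=3, 13−6→G=1, 13−8→G=0, 13−9→G=0. Hits: 2.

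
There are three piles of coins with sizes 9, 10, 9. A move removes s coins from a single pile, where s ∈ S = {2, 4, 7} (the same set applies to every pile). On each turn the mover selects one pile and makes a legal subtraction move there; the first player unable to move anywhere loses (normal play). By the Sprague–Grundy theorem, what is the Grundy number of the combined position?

All piles use S = {2, 4, 7}:
n :  0  1  2  3  4  5  6  7  8  9 10
G :  0  0  1  1  2  2  0  3  1  0  2
Pile A: G(9) = 0.
Pile B: G(10) = 2.
Pile C: G(9) = 0.
Combined Grundy value = 0 ⊕ 2 ⊕ 0 = 2.

2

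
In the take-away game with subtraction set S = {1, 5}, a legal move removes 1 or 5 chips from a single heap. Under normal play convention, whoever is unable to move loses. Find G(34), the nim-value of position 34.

0

G(0) = 0
G(1) = mex{0} = 1
G(2) = mex{1} = 0
G(3) = mex{0} = 1
G(4) = mex{1} = 0
G(5) = mex{0,0} = 1
G(6) = mex{1,1} = 0
G(7) = mex{0,0} = 1
G(8) = mex{1,1} = 0
G(9) = mex{0,0} = 1
G(10) = mex{1,1} = 0
G(11) = mex{0,0} = 1
G(12) = mex{1,1} = 0
G(13) = mex{0,0} = 1
G(14) = mex{1,1} = 0
G(15) = mex{0,0} = 1
G(16) = mex{1,1} = 0
G(17) = mex{0,0} = 1
G(18) = mex{1,1} = 0
G(19) = mex{0,0} = 1
G(20) = mex{1,1} = 0
G(21) = mex{0,0} = 1
G(22) = mex{1,1} = 0
G(23) = mex{0,0} = 1
G(24) = mex{1,1} = 0
G(25) = mex{0,0} = 1
G(26) = mex{1,1} = 0
G(27) = mex{0,0} = 1
G(28) = mex{1,1} = 0
G(29) = mex{0,0} = 1
G(30) = mex{1,1} = 0
G(31) = mex{0,0} = 1
G(32) = mex{1,1} = 0
G(33) = mex{0,0} = 1
G(34) = mex{1,1} = 0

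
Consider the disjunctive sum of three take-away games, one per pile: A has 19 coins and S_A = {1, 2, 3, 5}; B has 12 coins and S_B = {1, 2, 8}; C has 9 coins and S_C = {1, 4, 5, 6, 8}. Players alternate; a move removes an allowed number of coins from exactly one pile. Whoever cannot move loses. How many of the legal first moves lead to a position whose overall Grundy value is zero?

Pile A, S = {1, 2, 3, 5}:
n :  0  1  2  3  4  5  6  7  8  9 10 11 12 13 14 15 16 17 18 19
G :  0  1  2  3  0  1  2  3  0  1  2  3  0  1  2  3  0  1  2  3
G_A(19) = 3.
Pile B, S = {1, 2, 8}:
n :  0  1  2  3  4  5  6  7  8  9 10 11 12
G :  0  1  2  0  1  2  0  1  2  0  1  2  0
G_B(12) = 0.
Pile C, S = {1, 4, 5, 6, 8}:
G(0) = 0
G(1) = mex{0} = 1
G(2) = mex{1} = 0
G(3) = mex{0} = 1
G(4) = mex{1,0} = 2
G(5) = mex{2,1,0} = 3
G(6) = mex{3,0,1,0} = 2
G(7) = mex{2,1,0,1} = 3
G(8) = mex{3,2,1,0,0} = 4
G(9) = mex{4,3,2,1,1} = 0
G_C(9) = 0.
Combined Grundy value = 3 ⊕ 0 ⊕ 0 = 3.
A winning move leaves total XOR = 0, i.e. changes one component's Grundy value g to g ⊕ X where X is the current total.
Pile A: need g' = 3⊕3 = 0. Options: 19−1→G=2, 19−2→G=1, 19−3→G=0, 19−5→G=2. Hits: 1.
Pile B: need g' = 0⊕3 = 3. Options: 12−1→G=2, 12−2→G=1, 12−8→G=1. Hits: 0.
Pile C: need g' = 0⊕3 = 3. Options: 9−1→G=4, 9−4→G=3, 9−5→G=2, 9−6→G=1, 9−8→G=1. Hits: 1.

2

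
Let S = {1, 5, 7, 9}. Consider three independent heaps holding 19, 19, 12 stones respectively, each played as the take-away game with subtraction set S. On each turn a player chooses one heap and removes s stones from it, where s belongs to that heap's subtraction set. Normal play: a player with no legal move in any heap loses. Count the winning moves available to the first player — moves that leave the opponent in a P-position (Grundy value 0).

All heaps use S = {1, 5, 7, 9}:
G(0) = 0
G(1) = mex{0} = 1
G(2) = mex{1} = 0
G(3) = mex{0} = 1
G(4) = mex{1} = 0
G(5) = mex{0,0} = 1
G(6) = mex{1,1} = 0
G(7) = mex{0,0,0} = 1
G(8) = mex{1,1,1} = 0
G(9) = mex{0,0,0,0} = 1
G(10) = mex{1,1,1,1} = 0
G(11) = mex{0,0,0,0} = 1
G(12) = mex{1,1,1,1} = 0
G(13) = mex{0,0,0,0} = 1
G(14) = mex{1,1,1,1} = 0
G(15) = mex{0,0,0,0} = 1
G(16) = mex{1,1,1,1} = 0
G(17) = mex{0,0,0,0} = 1
G(18) = mex{1,1,1,1} = 0
G(19) = mex{0,0,0,0} = 1
Heap A: G(19) = 1.
Heap B: G(19) = 1.
Heap C: G(12) = 0.
Combined Grundy value = 1 ⊕ 1 ⊕ 0 = 0.
A winning move leaves total XOR = 0, i.e. changes one component's Grundy value g to g ⊕ X where X is the current total.
Heap A: target g' = 1⊕0 = 1, but every legal move changes the Grundy value (mex property), so 0 moves.
Heap B: target g' = 1⊕0 = 1, but every legal move changes the Grundy value (mex property), so 0 moves.
Heap C: target g' = 0⊕0 = 0, but every legal move changes the Grundy value (mex property), so 0 moves.

0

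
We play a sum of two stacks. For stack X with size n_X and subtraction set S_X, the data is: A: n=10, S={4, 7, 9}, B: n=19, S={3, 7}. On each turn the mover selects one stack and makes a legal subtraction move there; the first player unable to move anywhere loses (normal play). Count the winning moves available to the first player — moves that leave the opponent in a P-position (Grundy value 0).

1

Stack A, S = {4, 7, 9}:
n :  0  1  2  3  4  5  6  7  8  9 10
G :  0  0  0  0  1  1  1  1  2  2  2
G_A(10) = 2.
Stack B, S = {3, 7}:
G(0) = 0
G(1) = mex{} = 0
G(2) = mex{} = 0
G(3) = mex{0} = 1
G(4) = mex{0} = 1
G(5) = mex{0} = 1
G(6) = mex{1} = 0
G(7) = mex{1,0} = 2
G(8) = mex{1,0} = 2
G(9) = mex{0,0} = 1
G(10) = mex{2,1} = 0
G(11) = mex{2,1} = 0
G(12) = mex{1,1} = 0
G(13) = mex{0,0} = 1
G(14) = mex{0,2} = 1
G(15) = mex{0,2} = 1
G(16) = mex{1,1} = 0
G(17) = mex{1,0} = 2
G(18) = mex{1,0} = 2
G(19) = mex{0,0} = 1
G_B(19) = 1.
Combined Grundy value = 2 ⊕ 1 = 3.
A winning move leaves total XOR = 0, i.e. changes one component's Grundy value g to g ⊕ X where X is the current total.
Stack A: need g' = 2⊕3 = 1. Options: 10−4→G=1, 10−7→G=0, 10−9→G=0. Hits: 1.
Stack B: need g' = 1⊕3 = 2. Options: 19−3→G=0, 19−7→G=0. Hits: 0.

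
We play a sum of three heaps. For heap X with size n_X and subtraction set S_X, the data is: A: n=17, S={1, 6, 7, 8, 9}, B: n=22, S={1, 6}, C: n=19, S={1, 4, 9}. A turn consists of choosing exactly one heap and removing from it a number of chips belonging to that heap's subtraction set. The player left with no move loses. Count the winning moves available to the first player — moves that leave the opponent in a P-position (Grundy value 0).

4

Heap A, S = {1, 6, 7, 8, 9}:
G(0) = 0
G(1) = mex{0} = 1
G(2) = mex{1} = 0
G(3) = mex{0} = 1
G(4) = mex{1} = 0
G(5) = mex{0} = 1
G(6) = mex{1,0} = 2
G(7) = mex{2,1,0} = 3
G(8) = mex{3,0,1,0} = 2
G(9) = mex{2,1,0,1,0} = 3
G(10) = mex{3,0,1,0,1} = 2
G(11) = mex{2,1,0,1,0} = 3
G(12) = mex{3,2,1,0,1} = 4
G(13) = mex{4,3,2,1,0} = 5
G(14) = mex{5,2,3,2,1} = 0
G(15) = mex{0,3,2,3,2} = 1
G(16) = mex{1,2,3,2,3} = 0
G(17) = mex{0,3,2,3,2} = 1
G_A(17) = 1.
Heap B, S = {1, 6}:
G(0) = 0
G(1) = mex{0} = 1
G(2) = mex{1} = 0
G(3) = mex{0} = 1
G(4) = mex{1} = 0
G(5) = mex{0} = 1
G(6) = mex{1,0} = 2
G(7) = mex{2,1} = 0
G(8) = mex{0,0} = 1
G(9) = mex{1,1} = 0
G(10) = mex{0,0} = 1
G(11) = mex{1,1} = 0
G(12) = mex{0,2} = 1
G(13) = mex{1,0} = 2
G(14) = mex{2,1} = 0
G(15) = mex{0,0} = 1
G(16) = mex{1,1} = 0
G(17) = mex{0,0} = 1
G(18) = mex{1,1} = 0
G(19) = mex{0,2} = 1
G(20) = mex{1,0} = 2
G(21) = mex{2,1} = 0
G(22) = mex{0,0} = 1
G_B(22) = 1.
Heap C, S = {1, 4, 9}:
n :  0  1  2  3  4  5  6  7  8  9 10 11 12 13 14 15 16 17 18 19
G :  0  1  0  1  2  0  1  0  1  2  0  1  0  1  2  0  1  0  1  2
G_C(19) = 2.
Combined Grundy value = 1 ⊕ 1 ⊕ 2 = 2.
A winning move leaves total XOR = 0, i.e. changes one component's Grundy value g to g ⊕ X where X is the current total.
Heap A: need g' = 1⊕2 = 3. Options: 17−1→G=0, 17−6→G=3, 17−7→G=2, 17−8→G=3, 17−9→G=2. Hits: 2.
Heap B: need g' = 1⊕2 = 3. Options: 22−1→G=0, 22−6→G=0. Hits: 0.
Heap C: need g' = 2⊕2 = 0. Options: 19−1→G=1, 19−4→G=0, 19−9→G=0. Hits: 2.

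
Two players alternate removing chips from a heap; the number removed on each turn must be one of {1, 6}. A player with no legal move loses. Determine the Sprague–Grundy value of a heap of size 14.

0

n :  0  1  2  3  4  5  6  7  8  9 10 11 12 13 14
G :  0  1  0  1  0  1  2  0  1  0  1  0  1  2  0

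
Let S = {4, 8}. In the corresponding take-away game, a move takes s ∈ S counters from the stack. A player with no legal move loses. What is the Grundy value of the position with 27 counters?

0

n :  0  1  2  3  4  5  6  7  8  9 10 11 12 13 14 15 16 17 18 19 20 21 22 23 24 25 26 27
G :  0  0  0  0  1  1  1  1  2  2  2  2  0  0  0  0  1  1  1  1  2  2  2  2  0  0  0  0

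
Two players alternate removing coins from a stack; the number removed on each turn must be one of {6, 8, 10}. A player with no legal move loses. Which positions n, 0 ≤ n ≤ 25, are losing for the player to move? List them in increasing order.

n :  0  1  2  3  4  5  6  7  8  9 10 11 12 13 14 15 16 17 18 19 20 21 22 23 24 25
G :  0  0  0  0  0  0  1  1  1  1  1  1  2  2  2  2  0  0  0  0  0  0  1  1  1  1
P-positions are exactly the n with G(n) = 0.

0, 1, 2, 3, 4, 5, 16, 17, 18, 19, 20, 21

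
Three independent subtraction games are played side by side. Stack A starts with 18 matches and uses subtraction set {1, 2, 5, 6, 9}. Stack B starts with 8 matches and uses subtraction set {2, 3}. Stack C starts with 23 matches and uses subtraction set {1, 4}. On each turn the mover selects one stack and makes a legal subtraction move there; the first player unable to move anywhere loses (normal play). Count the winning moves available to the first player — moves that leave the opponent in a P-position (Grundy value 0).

4

Stack A, S = {1, 2, 5, 6, 9}:
G(0) = 0
G(1) = mex{0} = 1
G(2) = mex{1,0} = 2
G(3) = mex{2,1} = 0
G(4) = mex{0,2} = 1
G(5) = mex{1,0,0} = 2
G(6) = mex{2,1,1,0} = 3
G(7) = mex{3,2,2,1} = 0
G(8) = mex{0,3,0,2} = 1
G(9) = mex{1,0,1,0,0} = 2
G(10) = mex{2,1,2,1,1} = 0
G(11) = mex{0,2,3,2,2} = 1
G(12) = mex{1,0,0,3,0} = 2
G(13) = mex{2,1,1,0,1} = 3
G(14) = mex{3,2,2,1,2} = 0
G(15) = mex{0,3,0,2,3} = 1
G(16) = mex{1,0,1,0,0} = 2
G(17) = mex{2,1,2,1,1} = 0
G(18) = mex{0,2,3,2,2} = 1
G_A(18) = 1.
Stack B, S = {2, 3}:
G(0) = 0
G(1) = mex{} = 0
G(2) = mex{0} = 1
G(3) = mex{0,0} = 1
G(4) = mex{1,0} = 2
G(5) = mex{1,1} = 0
G(6) = mex{2,1} = 0
G(7) = mex{0,2} = 1
G(8) = mex{0,0} = 1
G_B(8) = 1.
Stack C, S = {1, 4}:
n :  0  1  2  3  4  5  6  7  8  9 10 11 12 13 14 15 16 17 18 19 20 21 22 23
G :  0  1  0  1  2  0  1  0  1  2  0  1  0  1  2  0  1  0  1  2  0  1  0  1
G_C(23) = 1.
Combined Grundy value = 1 ⊕ 1 ⊕ 1 = 1.
A winning move leaves total XOR = 0, i.e. changes one component's Grundy value g to g ⊕ X where X is the current total.
Stack A: need g' = 1⊕1 = 0. Options: 18−1→G=0, 18−2→G=2, 18−5→G=3, 18−6→G=2, 18−9→G=2. Hits: 1.
Stack B: need g' = 1⊕1 = 0. Options: 8−2→G=0, 8−3→G=0. Hits: 2.
Stack C: need g' = 1⊕1 = 0. Options: 23−1→G=0, 23−4→G=2. Hits: 1.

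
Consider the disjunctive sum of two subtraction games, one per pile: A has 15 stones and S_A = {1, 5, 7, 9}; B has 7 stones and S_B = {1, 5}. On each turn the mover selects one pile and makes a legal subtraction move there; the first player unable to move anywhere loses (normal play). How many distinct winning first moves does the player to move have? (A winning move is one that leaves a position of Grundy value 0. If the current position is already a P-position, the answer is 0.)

0

Pile A, S = {1, 5, 7, 9}:
n :  0  1  2  3  4  5  6  7  8  9 10 11 12 13 14 15
G :  0  1  0  1  0  1  0  1  0  1  0  1  0  1  0  1
G_A(15) = 1.
Pile B, S = {1, 5}:
n : 0 1 2 3 4 5 6 7
G : 0 1 0 1 0 1 0 1
G_B(7) = 1.
Combined Grundy value = 1 ⊕ 1 = 0.
A winning move leaves total XOR = 0, i.e. changes one component's Grundy value g to g ⊕ X where X is the current total.
Pile A: target g' = 1⊕0 = 1, but every legal move changes the Grundy value (mex property), so 0 moves.
Pile B: target g' = 1⊕0 = 1, but every legal move changes the Grundy value (mex property), so 0 moves.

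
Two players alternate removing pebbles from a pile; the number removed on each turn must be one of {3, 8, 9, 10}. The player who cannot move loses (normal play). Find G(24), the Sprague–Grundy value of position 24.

G(0) = 0
G(1) = mex{} = 0
G(2) = mex{} = 0
G(3) = mex{0} = 1
G(4) = mex{0} = 1
G(5) = mex{0} = 1
G(6) = mex{1} = 0
G(7) = mex{1} = 0
G(8) = mex{1,0} = 2
G(9) = mex{0,0,0} = 1
G(10) = mex{0,0,0,0} = 1
G(11) = mex{2,1,0,0} = 3
G(12) = mex{1,1,1,0} = 2
G(13) = mex{1,1,1,1} = 0
G(14) = mex{3,0,1,1} = 2
G(15) = mex{2,0,0,1} = 3
G(16) = mex{0,2,0,0} = 1
G(17) = mex{2,1,2,0} = 3
G(18) = mex{3,1,1,2} = 0
G(19) = mex{1,3,1,1} = 0
G(20) = mex{3,2,3,1} = 0
G(21) = mex{0,0,2,3} = 1
G(22) = mex{0,2,0,2} = 1
G(23) = mex{0,3,2,0} = 1
G(24) = mex{1,1,3,2} = 0

0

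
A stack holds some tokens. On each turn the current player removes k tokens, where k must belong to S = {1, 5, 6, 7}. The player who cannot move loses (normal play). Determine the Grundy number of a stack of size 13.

G(0) = 0
G(1) = mex{0} = 1
G(2) = mex{1} = 0
G(3) = mex{0} = 1
G(4) = mex{1} = 0
G(5) = mex{0,0} = 1
G(6) = mex{1,1,0} = 2
G(7) = mex{2,0,1,0} = 3
G(8) = mex{3,1,0,1} = 2
G(9) = mex{2,0,1,0} = 3
G(10) = mex{3,1,0,1} = 2
G(11) = mex{2,2,1,0} = 3
G(12) = mex{3,3,2,1} = 0
G(13) = mex{0,2,3,2} = 1

1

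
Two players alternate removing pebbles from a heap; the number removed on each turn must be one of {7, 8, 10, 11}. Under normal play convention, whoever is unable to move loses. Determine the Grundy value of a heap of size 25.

G(0) = 0
G(1) = mex{} = 0
G(2) = mex{} = 0
G(3) = mex{} = 0
G(4) = mex{} = 0
G(5) = mex{} = 0
G(6) = mex{} = 0
G(7) = mex{0} = 1
G(8) = mex{0,0} = 1
G(9) = mex{0,0} = 1
G(10) = mex{0,0,0} = 1
G(11) = mex{0,0,0,0} = 1
G(12) = mex{0,0,0,0} = 1
G(13) = mex{0,0,0,0} = 1
G(14) = mex{1,0,0,0} = 2
G(15) = mex{1,1,0,0} = 2
G(16) = mex{1,1,0,0} = 2
G(17) = mex{1,1,1,0} = 2
G(18) = mex{1,1,1,1} = 0
G(19) = mex{1,1,1,1} = 0
G(20) = mex{1,1,1,1} = 0
G(21) = mex{2,1,1,1} = 0
G(22) = mex{2,2,1,1} = 0
G(23) = mex{2,2,1,1} = 0
G(24) = mex{2,2,2,1} = 0
G(25) = mex{0,2,2,2} = 1

1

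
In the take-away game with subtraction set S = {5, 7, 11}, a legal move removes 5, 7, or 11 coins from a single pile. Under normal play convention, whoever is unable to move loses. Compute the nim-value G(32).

G(0) = 0
G(1) = mex{} = 0
G(2) = mex{} = 0
G(3) = mex{} = 0
G(4) = mex{} = 0
G(5) = mex{0} = 1
G(6) = mex{0} = 1
G(7) = mex{0,0} = 1
G(8) = mex{0,0} = 1
G(9) = mex{0,0} = 1
G(10) = mex{1,0} = 2
G(11) = mex{1,0,0} = 2
G(12) = mex{1,1,0} = 2
G(13) = mex{1,1,0} = 2
G(14) = mex{1,1,0} = 2
G(15) = mex{2,1,0} = 3
G(16) = mex{2,1,1} = 0
G(17) = mex{2,2,1} = 0
G(18) = mex{2,2,1} = 0
G(19) = mex{2,2,1} = 0
G(20) = mex{3,2,1} = 0
G(21) = mex{0,2,2} = 1
G(22) = mex{0,3,2} = 1
G(23) = mex{0,0,2} = 1
G(24) = mex{0,0,2} = 1
G(25) = mex{0,0,2} = 1
G(26) = mex{1,0,3} = 2
G(27) = mex{1,0,0} = 2
G(28) = mex{1,1,0} = 2
G(29) = mex{1,1,0} = 2
G(30) = mex{1,1,0} = 2
G(31) = mex{2,1,0} = 3
G(32) = mex{2,1,1} = 0

0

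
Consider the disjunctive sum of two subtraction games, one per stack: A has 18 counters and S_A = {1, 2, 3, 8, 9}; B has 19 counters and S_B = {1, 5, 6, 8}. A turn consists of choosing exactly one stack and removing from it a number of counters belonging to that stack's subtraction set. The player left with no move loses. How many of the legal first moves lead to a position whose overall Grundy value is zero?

1

Stack A, S = {1, 2, 3, 8, 9}:
G(0) = 0
G(1) = mex{0} = 1
G(2) = mex{1,0} = 2
G(3) = mex{2,1,0} = 3
G(4) = mex{3,2,1} = 0
G(5) = mex{0,3,2} = 1
G(6) = mex{1,0,3} = 2
G(7) = mex{2,1,0} = 3
G(8) = mex{3,2,1,0} = 4
G(9) = mex{4,3,2,1,0} = 5
G(10) = mex{5,4,3,2,1} = 0
G(11) = mex{0,5,4,3,2} = 1
G(12) = mex{1,0,5,0,3} = 2
G(13) = mex{2,1,0,1,0} = 3
G(14) = mex{3,2,1,2,1} = 0
G(15) = mex{0,3,2,3,2} = 1
G(16) = mex{1,0,3,4,3} = 2
G(17) = mex{2,1,0,5,4} = 3
G(18) = mex{3,2,1,0,5} = 4
G_A(18) = 4.
Stack B, S = {1, 5, 6, 8}:
G(0) = 0
G(1) = mex{0} = 1
G(2) = mex{1} = 0
G(3) = mex{0} = 1
G(4) = mex{1} = 0
G(5) = mex{0,0} = 1
G(6) = mex{1,1,0} = 2
G(7) = mex{2,0,1} = 3
G(8) = mex{3,1,0,0} = 2
G(9) = mex{2,0,1,1} = 3
G(10) = mex{3,1,0,0} = 2
G(11) = mex{2,2,1,1} = 0
G(12) = mex{0,3,2,0} = 1
G(13) = mex{1,2,3,1} = 0
G(14) = mex{0,3,2,2} = 1
G(15) = mex{1,2,3,3} = 0
G(16) = mex{0,0,2,2} = 1
G(17) = mex{1,1,0,3} = 2
G(18) = mex{2,0,1,2} = 3
G(19) = mex{3,1,0,0} = 2
G_B(19) = 2.
Combined Grundy value = 4 ⊕ 2 = 6.
A winning move leaves total XOR = 0, i.e. changes one component's Grundy value g to g ⊕ X where X is the current total.
Stack A: need g' = 4⊕6 = 2. Options: 18−1→G=3, 18−2→G=2, 18−3→G=1, 18−8→G=0, 18−9→G=5. Hits: 1.
Stack B: need g' = 2⊕6 = 4. Options: 19−1→G=3, 19−5→G=1, 19−6→G=0, 19−8→G=0. Hits: 0.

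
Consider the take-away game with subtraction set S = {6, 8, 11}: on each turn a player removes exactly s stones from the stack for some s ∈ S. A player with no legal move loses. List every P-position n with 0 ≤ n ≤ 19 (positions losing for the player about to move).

G(0) = 0
G(1) = mex{} = 0
G(2) = mex{} = 0
G(3) = mex{} = 0
G(4) = mex{} = 0
G(5) = mex{} = 0
G(6) = mex{0} = 1
G(7) = mex{0} = 1
G(8) = mex{0,0} = 1
G(9) = mex{0,0} = 1
G(10) = mex{0,0} = 1
G(11) = mex{0,0,0} = 1
G(12) = mex{1,0,0} = 2
G(13) = mex{1,0,0} = 2
G(14) = mex{1,1,0} = 2
G(15) = mex{1,1,0} = 2
G(16) = mex{1,1,0} = 2
G(17) = mex{1,1,1} = 0
G(18) = mex{2,1,1} = 0
G(19) = mex{2,1,1} = 0
P-positions are exactly the n with G(n) = 0.

0, 1, 2, 3, 4, 5, 17, 18, 19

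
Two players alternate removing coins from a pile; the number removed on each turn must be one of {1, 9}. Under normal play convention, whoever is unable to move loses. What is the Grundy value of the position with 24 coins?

n :  0  1  2  3  4  5  6  7  8  9 10 11 12 13 14 15 16 17 18 19 20 21 22 23 24
G :  0  1  0  1  0  1  0  1  0  1  0  1  0  1  0  1  0  1  0  1  0  1  0  1  0

0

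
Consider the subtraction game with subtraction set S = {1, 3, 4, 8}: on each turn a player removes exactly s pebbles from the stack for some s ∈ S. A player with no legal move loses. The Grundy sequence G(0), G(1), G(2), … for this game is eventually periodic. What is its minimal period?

n :  0  1  2  3  4  5  6  7  8  9 10 11 12 13 14 15 16
G :  0  1  0  1  2  3  2  0  1  0  1  2  3  2  0  1  0
G(n+7) = G(n) holds for n = 0,…,7 (a full window of length max(S) = 8), so the sequence is purely periodic with period 7.

7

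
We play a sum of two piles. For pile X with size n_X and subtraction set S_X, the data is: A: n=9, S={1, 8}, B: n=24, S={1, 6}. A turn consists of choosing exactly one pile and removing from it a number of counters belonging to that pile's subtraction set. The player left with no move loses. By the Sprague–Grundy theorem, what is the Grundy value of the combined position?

1

Pile A, S = {1, 8}:
G(0) = 0
G(1) = mex{0} = 1
G(2) = mex{1} = 0
G(3) = mex{0} = 1
G(4) = mex{1} = 0
G(5) = mex{0} = 1
G(6) = mex{1} = 0
G(7) = mex{0} = 1
G(8) = mex{1,0} = 2
G(9) = mex{2,1} = 0
G_A(9) = 0.
Pile B, S = {1, 6}:
G(0) = 0
G(1) = mex{0} = 1
G(2) = mex{1} = 0
G(3) = mex{0} = 1
G(4) = mex{1} = 0
G(5) = mex{0} = 1
G(6) = mex{1,0} = 2
G(7) = mex{2,1} = 0
G(8) = mex{0,0} = 1
G(9) = mex{1,1} = 0
G(10) = mex{0,0} = 1
G(11) = mex{1,1} = 0
G(12) = mex{0,2} = 1
G(13) = mex{1,0} = 2
G(14) = mex{2,1} = 0
G(15) = mex{0,0} = 1
G(16) = mex{1,1} = 0
G(17) = mex{0,0} = 1
G(18) = mex{1,1} = 0
G(19) = mex{0,2} = 1
G(20) = mex{1,0} = 2
G(21) = mex{2,1} = 0
G(22) = mex{0,0} = 1
G(23) = mex{1,1} = 0
G(24) = mex{0,0} = 1
G_B(24) = 1.
Combined Grundy value = 0 ⊕ 1 = 1.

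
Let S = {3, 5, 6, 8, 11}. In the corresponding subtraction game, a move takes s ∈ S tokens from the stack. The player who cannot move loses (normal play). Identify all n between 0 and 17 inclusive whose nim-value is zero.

0, 1, 2, 14, 15, 16

G(0) = 0
G(1) = mex{} = 0
G(2) = mex{} = 0
G(3) = mex{0} = 1
G(4) = mex{0} = 1
G(5) = mex{0,0} = 1
G(6) = mex{1,0,0} = 2
G(7) = mex{1,0,0} = 2
G(8) = mex{1,1,0,0} = 2
G(9) = mex{2,1,1,0} = 3
G(10) = mex{2,1,1,0} = 3
G(11) = mex{2,2,1,1,0} = 3
G(12) = mex{3,2,2,1,0} = 4
G(13) = mex{3,2,2,1,0} = 4
G(14) = mex{3,3,2,2,1} = 0
G(15) = mex{4,3,3,2,1} = 0
G(16) = mex{4,3,3,2,1} = 0
G(17) = mex{0,4,3,3,2} = 1
P-positions are exactly the n with G(n) = 0.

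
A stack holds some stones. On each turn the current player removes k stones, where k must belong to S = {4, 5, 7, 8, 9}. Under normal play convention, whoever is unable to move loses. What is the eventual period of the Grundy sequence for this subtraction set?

13

n :  0  1  2  3  4  5  6  7  8  9 10 11 12 13 14 15 16 17 18 19 20 21 22 23 24 25 26 27
G :  0  0  0  0  1  1  1  1  2  2  2  2  3  0  0  0  0  1  1  1  1  2  2  2  2  3  0  0
G(n+13) = G(n) holds for n = 0,…,8 (a full window of length max(S) = 9), so the sequence is purely periodic with period 13.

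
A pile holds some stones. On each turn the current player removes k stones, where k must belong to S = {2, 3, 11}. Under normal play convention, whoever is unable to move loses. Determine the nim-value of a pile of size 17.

G(0) = 0
G(1) = mex{} = 0
G(2) = mex{0} = 1
G(3) = mex{0,0} = 1
G(4) = mex{1,0} = 2
G(5) = mex{1,1} = 0
G(6) = mex{2,1} = 0
G(7) = mex{0,2} = 1
G(8) = mex{0,0} = 1
G(9) = mex{1,0} = 2
G(10) = mex{1,1} = 0
G(11) = mex{2,1,0} = 3
G(12) = mex{0,2,0} = 1
G(13) = mex{3,0,1} = 2
G(14) = mex{1,3,1} = 0
G(15) = mex{2,1,2} = 0
G(16) = mex{0,2,0} = 1
G(17) = mex{0,0,0} = 1

1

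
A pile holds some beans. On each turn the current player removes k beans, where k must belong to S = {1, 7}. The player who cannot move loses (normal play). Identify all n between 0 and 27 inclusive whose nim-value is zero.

G(0) = 0
G(1) = mex{0} = 1
G(2) = mex{1} = 0
G(3) = mex{0} = 1
G(4) = mex{1} = 0
G(5) = mex{0} = 1
G(6) = mex{1} = 0
G(7) = mex{0,0} = 1
G(8) = mex{1,1} = 0
G(9) = mex{0,0} = 1
G(10) = mex{1,1} = 0
G(11) = mex{0,0} = 1
G(12) = mex{1,1} = 0
G(13) = mex{0,0} = 1
G(14) = mex{1,1} = 0
G(15) = mex{0,0} = 1
G(16) = mex{1,1} = 0
G(17) = mex{0,0} = 1
G(18) = mex{1,1} = 0
G(19) = mex{0,0} = 1
G(20) = mex{1,1} = 0
G(21) = mex{0,0} = 1
G(22) = mex{1,1} = 0
G(23) = mex{0,0} = 1
G(24) = mex{1,1} = 0
G(25) = mex{0,0} = 1
G(26) = mex{1,1} = 0
G(27) = mex{0,0} = 1
P-positions are exactly the n with G(n) = 0.

0, 2, 4, 6, 8, 10, 12, 14, 16, 18, 20, 22, 24, 26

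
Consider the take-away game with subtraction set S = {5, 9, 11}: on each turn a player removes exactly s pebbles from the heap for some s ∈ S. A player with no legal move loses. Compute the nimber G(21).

G(0) = 0
G(1) = mex{} = 0
G(2) = mex{} = 0
G(3) = mex{} = 0
G(4) = mex{} = 0
G(5) = mex{0} = 1
G(6) = mex{0} = 1
G(7) = mex{0} = 1
G(8) = mex{0} = 1
G(9) = mex{0,0} = 1
G(10) = mex{1,0} = 2
G(11) = mex{1,0,0} = 2
G(12) = mex{1,0,0} = 2
G(13) = mex{1,0,0} = 2
G(14) = mex{1,1,0} = 2
G(15) = mex{2,1,0} = 3
G(16) = mex{2,1,1} = 0
G(17) = mex{2,1,1} = 0
G(18) = mex{2,1,1} = 0
G(19) = mex{2,2,1} = 0
G(20) = mex{3,2,1} = 0
G(21) = mex{0,2,2} = 1

1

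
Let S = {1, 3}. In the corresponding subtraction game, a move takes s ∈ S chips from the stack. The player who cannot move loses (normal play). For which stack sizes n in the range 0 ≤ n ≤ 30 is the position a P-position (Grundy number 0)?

0, 2, 4, 6, 8, 10, 12, 14, 16, 18, 20, 22, 24, 26, 28, 30

n :  0  1  2  3  4  5  6  7  8  9 10 11 12 13 14 15 16 17 18 19 20 21 22 23 24 25 26 27 28 29 30
G :  0  1  0  1  0  1  0  1  0  1  0  1  0  1  0  1  0  1  0  1  0  1  0  1  0  1  0  1  0  1  0
P-positions are exactly the n with G(n) = 0.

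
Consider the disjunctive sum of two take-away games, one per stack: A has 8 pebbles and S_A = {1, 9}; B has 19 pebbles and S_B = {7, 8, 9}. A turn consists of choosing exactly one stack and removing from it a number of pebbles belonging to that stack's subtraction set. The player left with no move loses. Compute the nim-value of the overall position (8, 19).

Stack A, S = {1, 9}:
n : 0 1 2 3 4 5 6 7 8
G : 0 1 0 1 0 1 0 1 0
G_A(8) = 0.
Stack B, S = {7, 8, 9}:
G(0) = 0
G(1) = mex{} = 0
G(2) = mex{} = 0
G(3) = mex{} = 0
G(4) = mex{} = 0
G(5) = mex{} = 0
G(6) = mex{} = 0
G(7) = mex{0} = 1
G(8) = mex{0,0} = 1
G(9) = mex{0,0,0} = 1
G(10) = mex{0,0,0} = 1
G(11) = mex{0,0,0} = 1
G(12) = mex{0,0,0} = 1
G(13) = mex{0,0,0} = 1
G(14) = mex{1,0,0} = 2
G(15) = mex{1,1,0} = 2
G(16) = mex{1,1,1} = 0
G(17) = mex{1,1,1} = 0
G(18) = mex{1,1,1} = 0
G(19) = mex{1,1,1} = 0
G_B(19) = 0.
Combined Grundy value = 0 ⊕ 0 = 0.

0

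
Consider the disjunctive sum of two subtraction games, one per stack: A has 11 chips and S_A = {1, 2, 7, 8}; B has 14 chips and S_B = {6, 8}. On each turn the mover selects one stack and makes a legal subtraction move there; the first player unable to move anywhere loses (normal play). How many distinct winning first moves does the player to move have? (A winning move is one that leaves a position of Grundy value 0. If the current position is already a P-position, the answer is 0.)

Stack A, S = {1, 2, 7, 8}:
n :  0  1  2  3  4  5  6  7  8  9 10 11
G :  0  1  2  0  1  2  0  1  2  0  1  2
G_A(11) = 2.
Stack B, S = {6, 8}:
G(0) = 0
G(1) = mex{} = 0
G(2) = mex{} = 0
G(3) = mex{} = 0
G(4) = mex{} = 0
G(5) = mex{} = 0
G(6) = mex{0} = 1
G(7) = mex{0} = 1
G(8) = mex{0,0} = 1
G(9) = mex{0,0} = 1
G(10) = mex{0,0} = 1
G(11) = mex{0,0} = 1
G(12) = mex{1,0} = 2
G(13) = mex{1,0} = 2
G(14) = mex{1,1} = 0
G_B(14) = 0.
Combined Grundy value = 2 ⊕ 0 = 2.
A winning move leaves total XOR = 0, i.e. changes one component's Grundy value g to g ⊕ X where X is the current total.
Stack A: need g' = 2⊕2 = 0. Options: 11−1→G=1, 11−2→G=0, 11−7→G=1, 11−8→G=0. Hits: 2.
Stack B: need g' = 0⊕2 = 2. Options: 14−6→G=1, 14−8→G=1. Hits: 0.

2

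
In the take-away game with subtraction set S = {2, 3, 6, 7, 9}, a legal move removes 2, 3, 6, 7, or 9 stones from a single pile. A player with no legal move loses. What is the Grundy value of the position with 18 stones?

G(0) = 0
G(1) = mex{} = 0
G(2) = mex{0} = 1
G(3) = mex{0,0} = 1
G(4) = mex{1,0} = 2
G(5) = mex{1,1} = 0
G(6) = mex{2,1,0} = 3
G(7) = mex{0,2,0,0} = 1
G(8) = mex{3,0,1,0} = 2
G(9) = mex{1,3,1,1,0} = 2
G(10) = mex{2,1,2,1,0} = 3
G(11) = mex{2,2,0,2,1} = 3
G(12) = mex{3,2,3,0,1} = 4
G(13) = mex{3,3,1,3,2} = 0
G(14) = mex{4,3,2,1,0} = 5
G(15) = mex{0,4,2,2,3} = 1
G(16) = mex{5,0,3,2,1} = 4
G(17) = mex{1,5,3,3,2} = 0
G(18) = mex{4,1,4,3,2} = 0

0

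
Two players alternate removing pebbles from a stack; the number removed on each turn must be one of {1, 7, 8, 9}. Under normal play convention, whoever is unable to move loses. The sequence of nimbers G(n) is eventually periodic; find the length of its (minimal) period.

16

n :  0  1  2  3  4  5  6  7  8  9 10 11 12 13 14 15 16 17 18 19 20 21 22 23 24 25 26 27 28 29 30 31 32 33
G :  0  1  0  1  0  1  0  1  2  3  2  3  2  3  2  3  0  1  0  1  0  1  0  1  2  3  2  3  2  3  2  3  0  1
G(n+16) = G(n) holds for n = 0,…,8 (a full window of length max(S) = 9), so the sequence is purely periodic with period 16.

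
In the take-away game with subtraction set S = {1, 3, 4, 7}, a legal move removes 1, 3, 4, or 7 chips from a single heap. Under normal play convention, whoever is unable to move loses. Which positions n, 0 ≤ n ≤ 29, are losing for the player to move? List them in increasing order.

0, 2, 8, 10, 16, 18, 24, 26

G(0) = 0
G(1) = mex{0} = 1
G(2) = mex{1} = 0
G(3) = mex{0,0} = 1
G(4) = mex{1,1,0} = 2
G(5) = mex{2,0,1} = 3
G(6) = mex{3,1,0} = 2
G(7) = mex{2,2,1,0} = 3
G(8) = mex{3,3,2,1} = 0
G(9) = mex{0,2,3,0} = 1
G(10) = mex{1,3,2,1} = 0
G(11) = mex{0,0,3,2} = 1
G(12) = mex{1,1,0,3} = 2
G(13) = mex{2,0,1,2} = 3
G(14) = mex{3,1,0,3} = 2
G(15) = mex{2,2,1,0} = 3
G(16) = mex{3,3,2,1} = 0
G(17) = mex{0,2,3,0} = 1
G(18) = mex{1,3,2,1} = 0
G(19) = mex{0,0,3,2} = 1
G(20) = mex{1,1,0,3} = 2
G(21) = mex{2,0,1,2} = 3
G(22) = mex{3,1,0,3} = 2
G(23) = mex{2,2,1,0} = 3
G(24) = mex{3,3,2,1} = 0
G(25) = mex{0,2,3,0} = 1
G(26) = mex{1,3,2,1} = 0
G(27) = mex{0,0,3,2} = 1
G(28) = mex{1,1,0,3} = 2
G(29) = mex{2,0,1,2} = 3
P-positions are exactly the n with G(n) = 0.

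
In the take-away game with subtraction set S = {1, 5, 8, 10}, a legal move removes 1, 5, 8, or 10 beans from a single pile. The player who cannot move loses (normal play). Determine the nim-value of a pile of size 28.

G(0) = 0
G(1) = mex{0} = 1
G(2) = mex{1} = 0
G(3) = mex{0} = 1
G(4) = mex{1} = 0
G(5) = mex{0,0} = 1
G(6) = mex{1,1} = 0
G(7) = mex{0,0} = 1
G(8) = mex{1,1,0} = 2
G(9) = mex{2,0,1} = 3
G(10) = mex{3,1,0,0} = 2
G(11) = mex{2,0,1,1} = 3
G(12) = mex{3,1,0,0} = 2
G(13) = mex{2,2,1,1} = 0
G(14) = mex{0,3,0,0} = 1
G(15) = mex{1,2,1,1} = 0
G(16) = mex{0,3,2,0} = 1
G(17) = mex{1,2,3,1} = 0
G(18) = mex{0,0,2,2} = 1
G(19) = mex{1,1,3,3} = 0
G(20) = mex{0,0,2,2} = 1
G(21) = mex{1,1,0,3} = 2
G(22) = mex{2,0,1,2} = 3
G(23) = mex{3,1,0,0} = 2
G(24) = mex{2,0,1,1} = 3
G(25) = mex{3,1,0,0} = 2
G(26) = mex{2,2,1,1} = 0
G(27) = mex{0,3,0,0} = 1
G(28) = mex{1,2,1,1} = 0

0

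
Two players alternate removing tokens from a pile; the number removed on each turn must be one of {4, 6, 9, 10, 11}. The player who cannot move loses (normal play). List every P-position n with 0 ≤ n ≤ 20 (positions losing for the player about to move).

0, 1, 2, 3, 15, 16, 17, 18

n :  0  1  2  3  4  5  6  7  8  9 10 11 12 13 14 15 16 17 18 19 20
G :  0  0  0  0  1  1  1  1  2  2  2  2  3  3  3  0  0  0  0  1  1
P-positions are exactly the n with G(n) = 0.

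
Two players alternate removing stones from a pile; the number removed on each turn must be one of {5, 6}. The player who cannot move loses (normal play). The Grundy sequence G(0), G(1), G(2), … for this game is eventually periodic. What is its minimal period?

11

n :  0  1  2  3  4  5  6  7  8  9 10 11 12 13 14 15 16 17 18 19 20 21 22 23
G :  0  0  0  0  0  1  1  1  1  1  2  0  0  0  0  0  1  1  1  1  1  2  0  0
G(n+11) = G(n) holds for n = 0,…,5 (a full window of length max(S) = 6), so the sequence is purely periodic with period 11.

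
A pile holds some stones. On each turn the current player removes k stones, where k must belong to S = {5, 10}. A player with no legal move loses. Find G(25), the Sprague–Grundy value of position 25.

2

G(0) = 0
G(1) = mex{} = 0
G(2) = mex{} = 0
G(3) = mex{} = 0
G(4) = mex{} = 0
G(5) = mex{0} = 1
G(6) = mex{0} = 1
G(7) = mex{0} = 1
G(8) = mex{0} = 1
G(9) = mex{0} = 1
G(10) = mex{1,0} = 2
G(11) = mex{1,0} = 2
G(12) = mex{1,0} = 2
G(13) = mex{1,0} = 2
G(14) = mex{1,0} = 2
G(15) = mex{2,1} = 0
G(16) = mex{2,1} = 0
G(17) = mex{2,1} = 0
G(18) = mex{2,1} = 0
G(19) = mex{2,1} = 0
G(20) = mex{0,2} = 1
G(21) = mex{0,2} = 1
G(22) = mex{0,2} = 1
G(23) = mex{0,2} = 1
G(24) = mex{0,2} = 1
G(25) = mex{1,0} = 2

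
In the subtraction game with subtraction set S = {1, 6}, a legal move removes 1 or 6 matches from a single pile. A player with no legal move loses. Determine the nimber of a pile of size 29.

1

n :  0  1  2  3  4  5  6  7  8  9 10 11 12 13 14 15 16 17 18 19 20 21 22 23 24 25 26 27 28 29
G :  0  1  0  1  0  1  2  0  1  0  1  0  1  2  0  1  0  1  0  1  2  0  1  0  1  0  1  2  0  1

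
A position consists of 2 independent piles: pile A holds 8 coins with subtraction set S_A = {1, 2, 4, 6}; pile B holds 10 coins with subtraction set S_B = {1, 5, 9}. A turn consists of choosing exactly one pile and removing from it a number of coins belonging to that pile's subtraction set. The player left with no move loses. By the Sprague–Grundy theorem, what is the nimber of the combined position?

0

Pile A, S = {1, 2, 4, 6}:
n : 0 1 2 3 4 5 6 7 8
G : 0 1 2 0 1 2 3 4 0
G_A(8) = 0.
Pile B, S = {1, 5, 9}:
n :  0  1  2  3  4  5  6  7  8  9 10
G :  0  1  0  1  0  1  0  1  0  1  0
G_B(10) = 0.
Combined Grundy value = 0 ⊕ 0 = 0.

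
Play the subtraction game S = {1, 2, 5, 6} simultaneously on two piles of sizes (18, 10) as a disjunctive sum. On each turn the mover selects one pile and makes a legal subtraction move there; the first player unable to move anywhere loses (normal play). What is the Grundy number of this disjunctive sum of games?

1

All piles use S = {1, 2, 5, 6}:
n :  0  1  2  3  4  5  6  7  8  9 10 11 12 13 14 15 16 17 18
G :  0  1  2  0  1  2  3  0  1  2  0  1  2  3  0  1  2  0  1
Pile A: G(18) = 1.
Pile B: G(10) = 0.
Combined Grundy value = 1 ⊕ 0 = 1.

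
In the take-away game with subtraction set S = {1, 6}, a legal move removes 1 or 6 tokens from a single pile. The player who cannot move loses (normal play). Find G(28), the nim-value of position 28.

0

n :  0  1  2  3  4  5  6  7  8  9 10 11 12 13 14 15 16 17 18 19 20 21 22 23 24 25 26 27 28
G :  0  1  0  1  0  1  2  0  1  0  1  0  1  2  0  1  0  1  0  1  2  0  1  0  1  0  1  2  0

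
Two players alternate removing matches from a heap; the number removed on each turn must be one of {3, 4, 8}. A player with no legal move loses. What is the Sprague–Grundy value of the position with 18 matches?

n :  0  1  2  3  4  5  6  7  8  9 10 11 12 13 14 15 16 17 18
G :  0  0  0  1  1  1  2  0  2  3  1  3  0  0  0  1  1  1  2

2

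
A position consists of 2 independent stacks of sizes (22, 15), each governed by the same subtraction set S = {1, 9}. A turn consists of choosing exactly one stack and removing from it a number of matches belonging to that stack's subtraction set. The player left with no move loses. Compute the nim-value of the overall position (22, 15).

1

All stacks use S = {1, 9}:
G(0) = 0
G(1) = mex{0} = 1
G(2) = mex{1} = 0
G(3) = mex{0} = 1
G(4) = mex{1} = 0
G(5) = mex{0} = 1
G(6) = mex{1} = 0
G(7) = mex{0} = 1
G(8) = mex{1} = 0
G(9) = mex{0,0} = 1
G(10) = mex{1,1} = 0
G(11) = mex{0,0} = 1
G(12) = mex{1,1} = 0
G(13) = mex{0,0} = 1
G(14) = mex{1,1} = 0
G(15) = mex{0,0} = 1
G(16) = mex{1,1} = 0
G(17) = mex{0,0} = 1
G(18) = mex{1,1} = 0
G(19) = mex{0,0} = 1
G(20) = mex{1,1} = 0
G(21) = mex{0,0} = 1
G(22) = mex{1,1} = 0
Stack A: G(22) = 0.
Stack B: G(15) = 1.
Combined Grundy value = 0 ⊕ 1 = 1.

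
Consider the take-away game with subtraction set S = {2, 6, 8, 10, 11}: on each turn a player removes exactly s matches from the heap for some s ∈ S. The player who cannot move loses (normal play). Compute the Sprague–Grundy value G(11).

n :  0  1  2  3  4  5  6  7  8  9 10 11
G :  0  0  1  1  0  0  1  1  2  2  3  3

3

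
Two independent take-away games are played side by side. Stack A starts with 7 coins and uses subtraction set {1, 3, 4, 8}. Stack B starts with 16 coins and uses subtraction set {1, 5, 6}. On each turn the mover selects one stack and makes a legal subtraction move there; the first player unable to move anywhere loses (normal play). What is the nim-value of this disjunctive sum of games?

Stack A, S = {1, 3, 4, 8}:
n : 0 1 2 3 4 5 6 7
G : 0 1 0 1 2 3 2 0
G_A(7) = 0.
Stack B, S = {1, 5, 6}:
G(0) = 0
G(1) = mex{0} = 1
G(2) = mex{1} = 0
G(3) = mex{0} = 1
G(4) = mex{1} = 0
G(5) = mex{0,0} = 1
G(6) = mex{1,1,0} = 2
G(7) = mex{2,0,1} = 3
G(8) = mex{3,1,0} = 2
G(9) = mex{2,0,1} = 3
G(10) = mex{3,1,0} = 2
G(11) = mex{2,2,1} = 0
G(12) = mex{0,3,2} = 1
G(13) = mex{1,2,3} = 0
G(14) = mex{0,3,2} = 1
G(15) = mex{1,2,3} = 0
G(16) = mex{0,0,2} = 1
G_B(16) = 1.
Combined Grundy value = 0 ⊕ 1 = 1.

1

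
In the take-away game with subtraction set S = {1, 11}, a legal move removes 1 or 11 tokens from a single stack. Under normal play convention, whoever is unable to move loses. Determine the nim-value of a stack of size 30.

0

G(0) = 0
G(1) = mex{0} = 1
G(2) = mex{1} = 0
G(3) = mex{0} = 1
G(4) = mex{1} = 0
G(5) = mex{0} = 1
G(6) = mex{1} = 0
G(7) = mex{0} = 1
G(8) = mex{1} = 0
G(9) = mex{0} = 1
G(10) = mex{1} = 0
G(11) = mex{0,0} = 1
G(12) = mex{1,1} = 0
G(13) = mex{0,0} = 1
G(14) = mex{1,1} = 0
G(15) = mex{0,0} = 1
G(16) = mex{1,1} = 0
G(17) = mex{0,0} = 1
G(18) = mex{1,1} = 0
G(19) = mex{0,0} = 1
G(20) = mex{1,1} = 0
G(21) = mex{0,0} = 1
G(22) = mex{1,1} = 0
G(23) = mex{0,0} = 1
G(24) = mex{1,1} = 0
G(25) = mex{0,0} = 1
G(26) = mex{1,1} = 0
G(27) = mex{0,0} = 1
G(28) = mex{1,1} = 0
G(29) = mex{0,0} = 1
G(30) = mex{1,1} = 0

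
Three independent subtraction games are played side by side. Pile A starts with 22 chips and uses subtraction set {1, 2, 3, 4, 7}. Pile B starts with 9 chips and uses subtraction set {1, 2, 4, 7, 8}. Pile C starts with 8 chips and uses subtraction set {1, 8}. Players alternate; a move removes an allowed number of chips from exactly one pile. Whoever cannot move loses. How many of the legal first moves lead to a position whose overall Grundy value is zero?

0

Pile A, S = {1, 2, 3, 4, 7}:
G(0) = 0
G(1) = mex{0} = 1
G(2) = mex{1,0} = 2
G(3) = mex{2,1,0} = 3
G(4) = mex{3,2,1,0} = 4
G(5) = mex{4,3,2,1} = 0
G(6) = mex{0,4,3,2} = 1
G(7) = mex{1,0,4,3,0} = 2
G(8) = mex{2,1,0,4,1} = 3
G(9) = mex{3,2,1,0,2} = 4
G(10) = mex{4,3,2,1,3} = 0
G(11) = mex{0,4,3,2,4} = 1
G(12) = mex{1,0,4,3,0} = 2
G(13) = mex{2,1,0,4,1} = 3
G(14) = mex{3,2,1,0,2} = 4
G(15) = mex{4,3,2,1,3} = 0
G(16) = mex{0,4,3,2,4} = 1
G(17) = mex{1,0,4,3,0} = 2
G(18) = mex{2,1,0,4,1} = 3
G(19) = mex{3,2,1,0,2} = 4
G(20) = mex{4,3,2,1,3} = 0
G(21) = mex{0,4,3,2,4} = 1
G(22) = mex{1,0,4,3,0} = 2
G_A(22) = 2.
Pile B, S = {1, 2, 4, 7, 8}:
G(0) = 0
G(1) = mex{0} = 1
G(2) = mex{1,0} = 2
G(3) = mex{2,1} = 0
G(4) = mex{0,2,0} = 1
G(5) = mex{1,0,1} = 2
G(6) = mex{2,1,2} = 0
G(7) = mex{0,2,0,0} = 1
G(8) = mex{1,0,1,1,0} = 2
G(9) = mex{2,1,2,2,1} = 0
G_B(9) = 0.
Pile C, S = {1, 8}:
G(0) = 0
G(1) = mex{0} = 1
G(2) = mex{1} = 0
G(3) = mex{0} = 1
G(4) = mex{1} = 0
G(5) = mex{0} = 1
G(6) = mex{1} = 0
G(7) = mex{0} = 1
G(8) = mex{1,0} = 2
G_C(8) = 2.
Combined Grundy value = 2 ⊕ 0 ⊕ 2 = 0.
A winning move leaves total XOR = 0, i.e. changes one component's Grundy value g to g ⊕ X where X is the current total.
Pile A: target g' = 2⊕0 = 2, but every legal move changes the Grundy value (mex property), so 0 moves.
Pile B: target g' = 0⊕0 = 0, but every legal move changes the Grundy value (mex property), so 0 moves.
Pile C: target g' = 2⊕0 = 2, but every legal move changes the Grundy value (mex property), so 0 moves.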